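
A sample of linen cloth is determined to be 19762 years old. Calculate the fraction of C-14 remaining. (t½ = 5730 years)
N/N₀ = (1/2)^(t/t½) = 0.09158 = 9.16%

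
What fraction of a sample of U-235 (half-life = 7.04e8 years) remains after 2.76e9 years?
N/N₀ = (1/2)^(t/t½) = 0.06604 = 6.6%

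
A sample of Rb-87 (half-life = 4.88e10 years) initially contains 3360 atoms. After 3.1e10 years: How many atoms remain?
N = N₀(1/2)^(t/t½) = 2163 atoms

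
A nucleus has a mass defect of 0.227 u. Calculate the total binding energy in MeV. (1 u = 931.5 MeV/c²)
B.E. = Δm × 931.5 = 211.5 MeV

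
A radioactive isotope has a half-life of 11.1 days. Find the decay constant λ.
λ = ln(2)/t½ = 0.06245 day⁻¹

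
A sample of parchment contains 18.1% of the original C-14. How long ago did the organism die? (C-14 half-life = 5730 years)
Age = t½ × log₂(1/ratio) = 14130 years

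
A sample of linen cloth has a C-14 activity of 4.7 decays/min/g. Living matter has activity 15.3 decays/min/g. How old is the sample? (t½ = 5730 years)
Age = t½ × log₂(A₀/A) = 9757 years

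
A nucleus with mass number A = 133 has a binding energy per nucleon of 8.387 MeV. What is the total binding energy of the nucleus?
B.E. = 8.387 × 133 = 1115 MeV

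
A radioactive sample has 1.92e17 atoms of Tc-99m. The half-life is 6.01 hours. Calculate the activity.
A = λN = 2.214e16 decays/hour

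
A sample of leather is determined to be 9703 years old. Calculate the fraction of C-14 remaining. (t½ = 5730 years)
N/N₀ = (1/2)^(t/t½) = 0.3092 = 30.9%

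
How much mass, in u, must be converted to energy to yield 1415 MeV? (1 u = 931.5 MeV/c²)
m = E/c² = 1.519 u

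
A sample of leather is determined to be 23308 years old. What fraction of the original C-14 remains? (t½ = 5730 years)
N/N₀ = (1/2)^(t/t½) = 0.05963 = 5.96%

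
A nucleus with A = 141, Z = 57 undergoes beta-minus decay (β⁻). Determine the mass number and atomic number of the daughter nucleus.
Daughter: A = 141, Z = 58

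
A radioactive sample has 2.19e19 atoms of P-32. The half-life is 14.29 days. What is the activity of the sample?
A = λN = 1.062e18 decays/day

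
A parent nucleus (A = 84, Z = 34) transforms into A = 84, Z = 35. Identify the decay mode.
ΔA = 0, ΔZ = +1 ⇒ beta-minus decay (β⁻)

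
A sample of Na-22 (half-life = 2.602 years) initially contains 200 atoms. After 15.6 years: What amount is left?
N = N₀(1/2)^(t/t½) = 3.135 atoms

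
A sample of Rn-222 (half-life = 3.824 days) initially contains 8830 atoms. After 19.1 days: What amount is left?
N = N₀(1/2)^(t/t½) = 276.9 atoms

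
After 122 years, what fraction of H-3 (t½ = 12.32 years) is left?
N/N₀ = (1/2)^(t/t½) = 0.001045 = 0.104%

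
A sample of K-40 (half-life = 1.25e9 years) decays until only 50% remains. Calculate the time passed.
t = t½ × log₂(N₀/N) = 1.25e9 years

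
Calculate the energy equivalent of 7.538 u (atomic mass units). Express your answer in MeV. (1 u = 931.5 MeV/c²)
E = mc² = 7022 MeV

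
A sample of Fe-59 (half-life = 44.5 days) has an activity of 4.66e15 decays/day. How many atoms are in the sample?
N = A/λ = 2.992e17 atoms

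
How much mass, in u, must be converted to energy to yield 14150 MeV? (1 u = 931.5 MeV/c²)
m = E/c² = 15.19 u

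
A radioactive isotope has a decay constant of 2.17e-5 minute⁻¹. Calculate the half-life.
t½ = ln(2)/λ = 31940 minutes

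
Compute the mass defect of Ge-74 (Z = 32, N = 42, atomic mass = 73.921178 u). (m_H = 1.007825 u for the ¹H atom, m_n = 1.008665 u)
Δm = Z·m_H + N·m_n − M = 0.6932 u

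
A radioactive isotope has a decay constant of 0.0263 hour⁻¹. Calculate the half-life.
t½ = ln(2)/λ = 26.36 hours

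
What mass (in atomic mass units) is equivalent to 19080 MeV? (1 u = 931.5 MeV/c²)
m = E/c² = 20.48 u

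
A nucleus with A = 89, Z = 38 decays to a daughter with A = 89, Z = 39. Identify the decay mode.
ΔA = 0, ΔZ = +1 ⇒ beta-minus decay (β⁻)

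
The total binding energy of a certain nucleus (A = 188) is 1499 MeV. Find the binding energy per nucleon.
B.E./A = 1499/188 = 7.973 MeV/nucleon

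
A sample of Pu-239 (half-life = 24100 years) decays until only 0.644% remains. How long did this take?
t = t½ × log₂(N₀/N) = 1.754e5 years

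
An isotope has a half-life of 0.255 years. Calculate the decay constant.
λ = ln(2)/t½ = 2.718 year⁻¹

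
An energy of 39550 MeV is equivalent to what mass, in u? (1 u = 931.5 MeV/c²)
m = E/c² = 42.46 u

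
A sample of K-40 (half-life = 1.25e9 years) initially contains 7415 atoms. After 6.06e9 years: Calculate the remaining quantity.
N = N₀(1/2)^(t/t½) = 257.5 atoms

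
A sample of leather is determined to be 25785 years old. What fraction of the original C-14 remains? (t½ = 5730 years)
N/N₀ = (1/2)^(t/t½) = 0.04419 = 4.42%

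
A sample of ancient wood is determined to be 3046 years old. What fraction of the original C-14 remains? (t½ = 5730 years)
N/N₀ = (1/2)^(t/t½) = 0.6918 = 69.2%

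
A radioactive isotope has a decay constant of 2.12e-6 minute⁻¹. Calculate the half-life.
t½ = ln(2)/λ = 3.27e5 minutes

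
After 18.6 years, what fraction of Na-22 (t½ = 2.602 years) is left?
N/N₀ = (1/2)^(t/t½) = 0.007049 = 0.705%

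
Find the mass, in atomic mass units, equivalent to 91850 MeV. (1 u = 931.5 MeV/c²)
m = E/c² = 98.6 u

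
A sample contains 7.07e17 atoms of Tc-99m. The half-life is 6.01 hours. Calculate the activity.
A = λN = 8.154e16 decays/hour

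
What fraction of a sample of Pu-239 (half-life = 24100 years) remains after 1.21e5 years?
N/N₀ = (1/2)^(t/t½) = 0.0308 = 3.08%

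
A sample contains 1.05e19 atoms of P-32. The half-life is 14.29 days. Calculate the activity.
A = λN = 5.093e17 decays/day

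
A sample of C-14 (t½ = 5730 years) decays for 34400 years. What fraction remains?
N/N₀ = (1/2)^(t/t½) = 0.01559 = 1.56%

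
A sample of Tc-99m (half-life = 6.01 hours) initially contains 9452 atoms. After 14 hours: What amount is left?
N = N₀(1/2)^(t/t½) = 1881 atoms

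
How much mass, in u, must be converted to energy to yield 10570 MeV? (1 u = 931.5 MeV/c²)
m = E/c² = 11.35 u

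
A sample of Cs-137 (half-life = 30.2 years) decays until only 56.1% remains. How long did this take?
t = t½ × log₂(N₀/N) = 25.18 years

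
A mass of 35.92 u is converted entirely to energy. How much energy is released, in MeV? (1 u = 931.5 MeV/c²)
E = mc² = 33460 MeV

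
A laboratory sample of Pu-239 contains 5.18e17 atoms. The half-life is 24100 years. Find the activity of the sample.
A = λN = 1.49e13 decays/year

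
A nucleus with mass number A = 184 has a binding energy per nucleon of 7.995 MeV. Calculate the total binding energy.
B.E. = 7.995 × 184 = 1471 MeV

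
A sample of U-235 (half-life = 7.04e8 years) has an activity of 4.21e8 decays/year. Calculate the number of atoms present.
N = A/λ = 4.276e17 atoms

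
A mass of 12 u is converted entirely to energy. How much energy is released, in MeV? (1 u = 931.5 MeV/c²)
E = mc² = 11180 MeV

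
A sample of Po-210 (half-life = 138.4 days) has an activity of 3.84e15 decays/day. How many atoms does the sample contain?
N = A/λ = 7.667e17 atoms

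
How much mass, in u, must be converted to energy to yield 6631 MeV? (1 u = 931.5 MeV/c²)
m = E/c² = 7.119 u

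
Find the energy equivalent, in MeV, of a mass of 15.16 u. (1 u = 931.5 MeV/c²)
E = mc² = 14120 MeV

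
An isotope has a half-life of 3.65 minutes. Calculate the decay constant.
λ = ln(2)/t½ = 0.1899 minute⁻¹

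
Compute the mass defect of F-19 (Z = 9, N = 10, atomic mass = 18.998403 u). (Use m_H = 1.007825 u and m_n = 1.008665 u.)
Δm = Z·m_H + N·m_n − M = 0.1587 u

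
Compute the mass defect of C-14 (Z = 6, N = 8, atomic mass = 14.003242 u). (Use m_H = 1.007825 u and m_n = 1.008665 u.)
Δm = Z·m_H + N·m_n − M = 0.113 u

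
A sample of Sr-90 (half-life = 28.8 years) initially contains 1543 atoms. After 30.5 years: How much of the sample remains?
N = N₀(1/2)^(t/t½) = 740.6 atoms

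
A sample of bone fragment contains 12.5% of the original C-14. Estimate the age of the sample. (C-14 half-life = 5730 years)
Age = t½ × log₂(1/ratio) = 17190 years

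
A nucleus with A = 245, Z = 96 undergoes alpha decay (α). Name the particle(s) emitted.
α particle = ⁴₂He (2 protons + 2 neutrons)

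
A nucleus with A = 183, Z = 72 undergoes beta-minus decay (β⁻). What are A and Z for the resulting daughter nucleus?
Daughter: A = 183, Z = 73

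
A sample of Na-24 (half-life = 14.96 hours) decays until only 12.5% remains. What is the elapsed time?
t = t½ × log₂(N₀/N) = 44.88 hours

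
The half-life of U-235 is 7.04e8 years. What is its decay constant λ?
λ = ln(2)/t½ = 9.846e-10 year⁻¹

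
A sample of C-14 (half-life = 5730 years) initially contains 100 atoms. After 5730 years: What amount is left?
N = N₀(1/2)^(t/t½) = 50 atoms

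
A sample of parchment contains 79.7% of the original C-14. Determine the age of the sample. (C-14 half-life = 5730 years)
Age = t½ × log₂(1/ratio) = 1876 years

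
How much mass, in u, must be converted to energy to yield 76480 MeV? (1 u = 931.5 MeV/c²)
m = E/c² = 82.1 u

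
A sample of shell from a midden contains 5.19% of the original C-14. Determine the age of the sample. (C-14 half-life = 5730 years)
Age = t½ × log₂(1/ratio) = 24460 years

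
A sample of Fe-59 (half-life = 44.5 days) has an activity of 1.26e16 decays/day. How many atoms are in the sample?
N = A/λ = 8.089e17 atoms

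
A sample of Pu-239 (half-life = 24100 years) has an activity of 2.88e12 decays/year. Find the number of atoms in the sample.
N = A/λ = 1.001e17 atoms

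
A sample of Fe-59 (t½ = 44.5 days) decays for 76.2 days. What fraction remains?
N/N₀ = (1/2)^(t/t½) = 0.3052 = 30.5%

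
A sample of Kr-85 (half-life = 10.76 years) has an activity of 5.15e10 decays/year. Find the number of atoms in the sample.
N = A/λ = 7.995e11 atoms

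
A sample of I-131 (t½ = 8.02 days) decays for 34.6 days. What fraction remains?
N/N₀ = (1/2)^(t/t½) = 0.05027 = 5.03%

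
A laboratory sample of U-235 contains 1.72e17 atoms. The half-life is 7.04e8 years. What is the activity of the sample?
A = λN = 1.693e8 decays/year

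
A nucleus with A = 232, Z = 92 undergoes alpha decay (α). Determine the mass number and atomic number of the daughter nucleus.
Daughter: A = 228, Z = 90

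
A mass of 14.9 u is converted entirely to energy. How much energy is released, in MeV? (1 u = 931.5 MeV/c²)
E = mc² = 13880 MeV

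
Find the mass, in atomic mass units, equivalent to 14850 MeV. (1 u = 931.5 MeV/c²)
m = E/c² = 15.94 u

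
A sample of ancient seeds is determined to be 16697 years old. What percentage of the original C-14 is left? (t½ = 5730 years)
N/N₀ = (1/2)^(t/t½) = 0.1327 = 13.3%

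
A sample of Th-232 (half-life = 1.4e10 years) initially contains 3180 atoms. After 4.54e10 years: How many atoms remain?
N = N₀(1/2)^(t/t½) = 335.9 atoms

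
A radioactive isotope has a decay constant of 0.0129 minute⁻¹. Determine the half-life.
t½ = ln(2)/λ = 53.73 minutes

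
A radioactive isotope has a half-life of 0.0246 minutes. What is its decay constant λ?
λ = ln(2)/t½ = 28.18 minute⁻¹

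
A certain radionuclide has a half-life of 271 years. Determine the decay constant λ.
λ = ln(2)/t½ = 0.002558 year⁻¹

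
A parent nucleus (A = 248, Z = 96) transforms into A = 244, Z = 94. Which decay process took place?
ΔA = -4, ΔZ = -2 ⇒ alpha decay (α)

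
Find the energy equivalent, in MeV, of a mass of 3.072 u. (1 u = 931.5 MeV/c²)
E = mc² = 2862 MeV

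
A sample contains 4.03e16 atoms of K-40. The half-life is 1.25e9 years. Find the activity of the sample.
A = λN = 2.235e7 decays/year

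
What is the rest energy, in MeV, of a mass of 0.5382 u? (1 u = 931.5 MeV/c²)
E = mc² = 501.3 MeV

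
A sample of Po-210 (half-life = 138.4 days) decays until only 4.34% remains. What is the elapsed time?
t = t½ × log₂(N₀/N) = 626.4 days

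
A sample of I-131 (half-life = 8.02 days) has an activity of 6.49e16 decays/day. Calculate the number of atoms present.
N = A/λ = 7.509e17 atoms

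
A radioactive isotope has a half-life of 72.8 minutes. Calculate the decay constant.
λ = ln(2)/t½ = 0.009521 minute⁻¹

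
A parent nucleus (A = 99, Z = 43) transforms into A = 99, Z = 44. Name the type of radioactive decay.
ΔA = 0, ΔZ = +1 ⇒ beta-minus decay (β⁻)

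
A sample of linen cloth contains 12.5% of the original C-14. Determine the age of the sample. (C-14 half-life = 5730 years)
Age = t½ × log₂(1/ratio) = 17190 years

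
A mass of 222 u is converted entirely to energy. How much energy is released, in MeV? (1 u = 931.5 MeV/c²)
E = mc² = 2.068e5 MeV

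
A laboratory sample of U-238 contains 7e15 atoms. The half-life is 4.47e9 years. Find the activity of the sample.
A = λN = 1.085e6 decays/year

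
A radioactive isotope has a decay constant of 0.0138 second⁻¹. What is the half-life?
t½ = ln(2)/λ = 50.23 seconds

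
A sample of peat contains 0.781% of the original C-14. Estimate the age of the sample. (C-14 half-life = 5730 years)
Age = t½ × log₂(1/ratio) = 40110 years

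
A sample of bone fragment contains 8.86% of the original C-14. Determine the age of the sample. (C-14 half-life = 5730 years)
Age = t½ × log₂(1/ratio) = 20040 years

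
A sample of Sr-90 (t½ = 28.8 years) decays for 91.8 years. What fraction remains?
N/N₀ = (1/2)^(t/t½) = 0.1098 = 11%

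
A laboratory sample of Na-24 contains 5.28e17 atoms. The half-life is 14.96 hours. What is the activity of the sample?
A = λN = 2.446e16 decays/hour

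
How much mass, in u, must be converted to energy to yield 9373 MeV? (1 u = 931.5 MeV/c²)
m = E/c² = 10.06 u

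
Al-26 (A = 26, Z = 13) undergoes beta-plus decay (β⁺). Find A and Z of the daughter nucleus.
Daughter: A = 26, Z = 12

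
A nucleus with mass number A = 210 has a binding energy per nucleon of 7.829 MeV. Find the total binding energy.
B.E. = 7.829 × 210 = 1644 MeV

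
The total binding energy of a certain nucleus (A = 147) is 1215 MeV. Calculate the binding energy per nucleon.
B.E./A = 1215/147 = 8.265 MeV/nucleon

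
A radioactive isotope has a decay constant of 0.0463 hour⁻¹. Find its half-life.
t½ = ln(2)/λ = 14.97 hours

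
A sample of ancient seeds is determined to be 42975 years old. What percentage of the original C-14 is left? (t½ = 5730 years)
N/N₀ = (1/2)^(t/t½) = 0.005524 = 0.552%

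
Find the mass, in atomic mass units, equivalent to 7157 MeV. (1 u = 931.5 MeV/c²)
m = E/c² = 7.683 u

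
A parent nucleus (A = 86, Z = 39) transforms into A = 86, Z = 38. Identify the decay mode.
ΔA = 0, ΔZ = -1 ⇒ beta-plus decay (β⁺) or electron capture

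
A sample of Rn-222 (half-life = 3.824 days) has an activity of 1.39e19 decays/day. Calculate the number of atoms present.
N = A/λ = 7.668e19 atoms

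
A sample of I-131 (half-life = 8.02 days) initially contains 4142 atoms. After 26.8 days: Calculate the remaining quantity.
N = N₀(1/2)^(t/t½) = 408.6 atoms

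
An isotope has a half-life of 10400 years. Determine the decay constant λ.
λ = ln(2)/t½ = 6.665e-5 year⁻¹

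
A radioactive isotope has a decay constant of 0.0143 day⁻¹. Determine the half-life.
t½ = ln(2)/λ = 48.47 days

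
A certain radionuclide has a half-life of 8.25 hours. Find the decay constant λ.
λ = ln(2)/t½ = 0.08402 hour⁻¹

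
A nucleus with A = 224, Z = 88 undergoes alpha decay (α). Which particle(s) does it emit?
α particle = ⁴₂He (2 protons + 2 neutrons)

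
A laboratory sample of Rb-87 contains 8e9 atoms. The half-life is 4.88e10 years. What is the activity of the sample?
A = λN = 0.1136 decays/year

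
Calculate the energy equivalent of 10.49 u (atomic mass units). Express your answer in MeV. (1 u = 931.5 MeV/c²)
E = mc² = 9771 MeV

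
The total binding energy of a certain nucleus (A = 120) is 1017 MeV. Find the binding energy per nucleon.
B.E./A = 1017/120 = 8.475 MeV/nucleon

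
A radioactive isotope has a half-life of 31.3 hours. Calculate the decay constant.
λ = ln(2)/t½ = 0.02215 hour⁻¹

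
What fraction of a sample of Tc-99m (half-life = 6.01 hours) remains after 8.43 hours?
N/N₀ = (1/2)^(t/t½) = 0.3782 = 37.8%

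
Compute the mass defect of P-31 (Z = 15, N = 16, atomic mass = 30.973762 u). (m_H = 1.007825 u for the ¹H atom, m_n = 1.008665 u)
Δm = Z·m_H + N·m_n − M = 0.2823 u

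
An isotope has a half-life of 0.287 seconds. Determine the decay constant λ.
λ = ln(2)/t½ = 2.415 second⁻¹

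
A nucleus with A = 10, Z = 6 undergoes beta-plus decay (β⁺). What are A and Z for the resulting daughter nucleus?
Daughter: A = 10, Z = 5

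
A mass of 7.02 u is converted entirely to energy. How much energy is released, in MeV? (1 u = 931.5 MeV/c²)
E = mc² = 6539 MeV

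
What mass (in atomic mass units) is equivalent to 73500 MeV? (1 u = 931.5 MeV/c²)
m = E/c² = 78.9 u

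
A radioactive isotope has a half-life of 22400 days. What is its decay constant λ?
λ = ln(2)/t½ = 3.094e-5 day⁻¹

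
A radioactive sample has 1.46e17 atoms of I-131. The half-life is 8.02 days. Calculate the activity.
A = λN = 1.262e16 decays/day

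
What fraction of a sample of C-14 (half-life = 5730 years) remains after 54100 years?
N/N₀ = (1/2)^(t/t½) = 0.001438 = 0.144%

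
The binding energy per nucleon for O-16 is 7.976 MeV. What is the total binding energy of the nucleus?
B.E. = 7.976 × 16 = 127.6 MeV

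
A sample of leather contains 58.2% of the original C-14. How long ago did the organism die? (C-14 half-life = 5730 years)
Age = t½ × log₂(1/ratio) = 4475 years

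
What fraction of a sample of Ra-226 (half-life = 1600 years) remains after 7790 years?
N/N₀ = (1/2)^(t/t½) = 0.03423 = 3.42%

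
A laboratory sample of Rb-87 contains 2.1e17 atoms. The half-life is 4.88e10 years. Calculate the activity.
A = λN = 2.983e6 decays/year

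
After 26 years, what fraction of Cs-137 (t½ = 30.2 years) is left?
N/N₀ = (1/2)^(t/t½) = 0.5506 = 55.1%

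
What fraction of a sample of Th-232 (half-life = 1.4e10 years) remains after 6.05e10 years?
N/N₀ = (1/2)^(t/t½) = 0.05002 = 5%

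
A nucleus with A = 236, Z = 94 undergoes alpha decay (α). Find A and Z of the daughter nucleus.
Daughter: A = 232, Z = 92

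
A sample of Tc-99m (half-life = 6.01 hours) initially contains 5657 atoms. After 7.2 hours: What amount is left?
N = N₀(1/2)^(t/t½) = 2466 atoms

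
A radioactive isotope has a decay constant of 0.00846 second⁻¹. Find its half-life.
t½ = ln(2)/λ = 81.93 seconds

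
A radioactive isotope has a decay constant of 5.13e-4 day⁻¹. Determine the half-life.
t½ = ln(2)/λ = 1351 days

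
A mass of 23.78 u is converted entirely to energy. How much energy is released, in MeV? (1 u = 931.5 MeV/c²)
E = mc² = 22150 MeV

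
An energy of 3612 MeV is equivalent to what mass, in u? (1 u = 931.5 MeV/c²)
m = E/c² = 3.878 u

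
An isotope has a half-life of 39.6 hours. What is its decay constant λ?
λ = ln(2)/t½ = 0.0175 hour⁻¹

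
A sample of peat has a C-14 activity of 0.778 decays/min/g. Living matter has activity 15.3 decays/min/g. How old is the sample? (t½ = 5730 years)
Age = t½ × log₂(A₀/A) = 24630 years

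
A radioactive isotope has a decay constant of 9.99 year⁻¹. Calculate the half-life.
t½ = ln(2)/λ = 0.06938 years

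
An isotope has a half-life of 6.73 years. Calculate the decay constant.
λ = ln(2)/t½ = 0.103 year⁻¹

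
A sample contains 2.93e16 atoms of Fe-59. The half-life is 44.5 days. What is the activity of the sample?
A = λN = 4.564e14 decays/day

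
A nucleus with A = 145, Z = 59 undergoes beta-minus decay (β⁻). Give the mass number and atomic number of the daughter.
Daughter: A = 145, Z = 60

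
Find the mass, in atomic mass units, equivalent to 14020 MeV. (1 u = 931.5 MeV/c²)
m = E/c² = 15.05 u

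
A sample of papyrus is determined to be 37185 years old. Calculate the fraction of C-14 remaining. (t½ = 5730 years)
N/N₀ = (1/2)^(t/t½) = 0.01113 = 1.11%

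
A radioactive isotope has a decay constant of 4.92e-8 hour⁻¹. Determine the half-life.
t½ = ln(2)/λ = 1.409e7 hours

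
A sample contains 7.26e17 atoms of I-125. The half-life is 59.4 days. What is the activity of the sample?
A = λN = 8.472e15 decays/day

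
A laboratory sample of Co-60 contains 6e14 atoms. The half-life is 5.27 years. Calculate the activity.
A = λN = 7.892e13 decays/year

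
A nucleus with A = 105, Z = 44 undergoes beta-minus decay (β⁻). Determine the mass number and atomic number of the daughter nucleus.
Daughter: A = 105, Z = 45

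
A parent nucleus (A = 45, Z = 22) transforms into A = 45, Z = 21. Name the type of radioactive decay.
ΔA = 0, ΔZ = -1 ⇒ beta-plus decay (β⁺) or electron capture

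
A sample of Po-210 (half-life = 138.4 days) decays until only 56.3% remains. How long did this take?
t = t½ × log₂(N₀/N) = 114.7 days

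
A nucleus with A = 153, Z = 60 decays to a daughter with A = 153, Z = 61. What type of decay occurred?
ΔA = 0, ΔZ = +1 ⇒ beta-minus decay (β⁻)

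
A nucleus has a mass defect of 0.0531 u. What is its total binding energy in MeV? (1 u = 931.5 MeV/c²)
B.E. = Δm × 931.5 = 49.46 MeV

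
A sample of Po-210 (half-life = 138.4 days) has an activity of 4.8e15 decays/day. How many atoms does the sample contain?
N = A/λ = 9.584e17 atoms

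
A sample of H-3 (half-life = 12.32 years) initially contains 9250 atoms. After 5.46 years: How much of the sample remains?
N = N₀(1/2)^(t/t½) = 6803 atoms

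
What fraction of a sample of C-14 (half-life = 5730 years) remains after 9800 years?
N/N₀ = (1/2)^(t/t½) = 0.3056 = 30.6%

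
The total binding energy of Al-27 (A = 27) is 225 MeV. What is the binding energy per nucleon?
B.E./A = 225/27 = 8.333 MeV/nucleon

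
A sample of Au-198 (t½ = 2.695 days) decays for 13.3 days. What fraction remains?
N/N₀ = (1/2)^(t/t½) = 0.03269 = 3.27%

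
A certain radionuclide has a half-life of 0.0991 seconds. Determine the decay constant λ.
λ = ln(2)/t½ = 6.994 second⁻¹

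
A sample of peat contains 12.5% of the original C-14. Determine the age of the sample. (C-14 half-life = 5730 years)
Age = t½ × log₂(1/ratio) = 17190 years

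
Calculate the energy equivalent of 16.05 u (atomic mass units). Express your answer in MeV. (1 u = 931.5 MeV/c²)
E = mc² = 14950 MeV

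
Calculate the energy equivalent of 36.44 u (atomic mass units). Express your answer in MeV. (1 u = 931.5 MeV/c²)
E = mc² = 33940 MeV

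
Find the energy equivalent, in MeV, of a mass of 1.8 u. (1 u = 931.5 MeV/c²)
E = mc² = 1677 MeV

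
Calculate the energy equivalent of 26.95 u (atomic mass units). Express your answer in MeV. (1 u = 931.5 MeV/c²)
E = mc² = 25100 MeV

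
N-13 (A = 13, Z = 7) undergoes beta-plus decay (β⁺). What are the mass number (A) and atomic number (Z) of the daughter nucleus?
Daughter: A = 13, Z = 6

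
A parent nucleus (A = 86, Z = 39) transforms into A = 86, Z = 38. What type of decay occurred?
ΔA = 0, ΔZ = -1 ⇒ beta-plus decay (β⁺) or electron capture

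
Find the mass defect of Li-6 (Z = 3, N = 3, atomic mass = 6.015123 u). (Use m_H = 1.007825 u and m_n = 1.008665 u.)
Δm = Z·m_H + N·m_n − M = 0.03435 u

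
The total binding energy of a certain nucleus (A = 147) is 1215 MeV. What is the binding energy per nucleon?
B.E./A = 1215/147 = 8.265 MeV/nucleon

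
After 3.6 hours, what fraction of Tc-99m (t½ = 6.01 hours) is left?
N/N₀ = (1/2)^(t/t½) = 0.6602 = 66%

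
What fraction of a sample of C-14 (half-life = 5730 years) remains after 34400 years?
N/N₀ = (1/2)^(t/t½) = 0.01559 = 1.56%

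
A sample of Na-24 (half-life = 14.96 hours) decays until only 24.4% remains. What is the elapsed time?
t = t½ × log₂(N₀/N) = 30.44 hours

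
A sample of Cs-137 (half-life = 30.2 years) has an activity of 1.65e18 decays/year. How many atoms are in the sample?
N = A/λ = 7.189e19 atoms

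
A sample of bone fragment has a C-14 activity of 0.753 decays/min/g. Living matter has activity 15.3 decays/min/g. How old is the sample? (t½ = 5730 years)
Age = t½ × log₂(A₀/A) = 24900 years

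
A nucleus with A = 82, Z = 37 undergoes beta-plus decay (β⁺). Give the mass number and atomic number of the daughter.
Daughter: A = 82, Z = 36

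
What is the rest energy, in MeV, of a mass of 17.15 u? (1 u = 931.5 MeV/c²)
E = mc² = 15980 MeV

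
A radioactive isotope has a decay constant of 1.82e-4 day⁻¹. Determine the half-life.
t½ = ln(2)/λ = 3809 days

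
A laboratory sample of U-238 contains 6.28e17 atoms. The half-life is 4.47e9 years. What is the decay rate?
A = λN = 9.738e7 decays/year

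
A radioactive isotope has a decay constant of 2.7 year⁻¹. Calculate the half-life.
t½ = ln(2)/λ = 0.2567 years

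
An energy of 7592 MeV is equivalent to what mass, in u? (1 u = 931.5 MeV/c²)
m = E/c² = 8.15 u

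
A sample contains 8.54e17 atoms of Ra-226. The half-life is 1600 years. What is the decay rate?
A = λN = 3.7e14 decays/year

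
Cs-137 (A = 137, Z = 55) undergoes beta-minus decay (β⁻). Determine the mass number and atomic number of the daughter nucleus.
Daughter: A = 137, Z = 56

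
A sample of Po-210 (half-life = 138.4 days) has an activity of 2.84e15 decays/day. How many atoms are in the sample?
N = A/λ = 5.671e17 atoms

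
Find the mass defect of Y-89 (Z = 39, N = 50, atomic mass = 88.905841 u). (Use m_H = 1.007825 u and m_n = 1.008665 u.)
Δm = Z·m_H + N·m_n − M = 0.8326 u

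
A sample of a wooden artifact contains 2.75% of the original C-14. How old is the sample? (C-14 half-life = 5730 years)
Age = t½ × log₂(1/ratio) = 29710 years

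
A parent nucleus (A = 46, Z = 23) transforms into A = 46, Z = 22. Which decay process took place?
ΔA = 0, ΔZ = -1 ⇒ beta-plus decay (β⁺) or electron capture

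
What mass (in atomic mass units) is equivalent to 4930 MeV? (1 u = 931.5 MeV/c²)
m = E/c² = 5.293 u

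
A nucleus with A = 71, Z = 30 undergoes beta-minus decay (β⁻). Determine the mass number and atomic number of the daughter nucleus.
Daughter: A = 71, Z = 31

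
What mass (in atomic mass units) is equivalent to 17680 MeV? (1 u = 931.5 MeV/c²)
m = E/c² = 18.98 u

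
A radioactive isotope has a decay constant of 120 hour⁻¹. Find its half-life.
t½ = ln(2)/λ = 0.005776 hours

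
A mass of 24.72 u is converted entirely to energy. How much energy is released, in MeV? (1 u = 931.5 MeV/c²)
E = mc² = 23030 MeV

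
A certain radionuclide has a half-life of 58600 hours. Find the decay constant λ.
λ = ln(2)/t½ = 1.183e-5 hour⁻¹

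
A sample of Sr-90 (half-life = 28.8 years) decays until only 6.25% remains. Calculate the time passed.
t = t½ × log₂(N₀/N) = 115.2 years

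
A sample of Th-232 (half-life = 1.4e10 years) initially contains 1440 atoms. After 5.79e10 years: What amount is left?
N = N₀(1/2)^(t/t½) = 81.92 atoms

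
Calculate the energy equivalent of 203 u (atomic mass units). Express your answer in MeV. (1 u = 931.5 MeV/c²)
E = mc² = 1.891e5 MeV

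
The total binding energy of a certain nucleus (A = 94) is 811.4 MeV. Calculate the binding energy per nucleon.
B.E./A = 811.4/94 = 8.632 MeV/nucleon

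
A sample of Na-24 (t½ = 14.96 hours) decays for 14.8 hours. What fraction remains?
N/N₀ = (1/2)^(t/t½) = 0.5037 = 50.4%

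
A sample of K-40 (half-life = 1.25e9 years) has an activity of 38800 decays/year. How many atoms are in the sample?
N = A/λ = 6.997e13 atoms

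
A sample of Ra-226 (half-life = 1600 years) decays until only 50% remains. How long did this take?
t = t½ × log₂(N₀/N) = 1600 years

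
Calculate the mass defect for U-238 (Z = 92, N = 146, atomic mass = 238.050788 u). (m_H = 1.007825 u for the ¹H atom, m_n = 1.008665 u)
Δm = Z·m_H + N·m_n − M = 1.934 u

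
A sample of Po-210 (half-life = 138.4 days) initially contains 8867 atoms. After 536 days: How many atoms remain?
N = N₀(1/2)^(t/t½) = 605.3 atoms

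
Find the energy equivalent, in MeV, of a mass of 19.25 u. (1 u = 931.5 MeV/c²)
E = mc² = 17930 MeV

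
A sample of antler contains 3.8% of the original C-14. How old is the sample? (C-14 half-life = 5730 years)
Age = t½ × log₂(1/ratio) = 27030 years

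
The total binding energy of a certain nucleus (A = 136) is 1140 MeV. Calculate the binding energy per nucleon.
B.E./A = 1140/136 = 8.382 MeV/nucleon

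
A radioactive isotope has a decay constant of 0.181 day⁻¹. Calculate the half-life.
t½ = ln(2)/λ = 3.83 days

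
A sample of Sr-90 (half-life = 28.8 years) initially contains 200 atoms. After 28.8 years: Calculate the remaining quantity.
N = N₀(1/2)^(t/t½) = 100 atoms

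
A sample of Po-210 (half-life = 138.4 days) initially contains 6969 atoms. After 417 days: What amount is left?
N = N₀(1/2)^(t/t½) = 863.3 atoms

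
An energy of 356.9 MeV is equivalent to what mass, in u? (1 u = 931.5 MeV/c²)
m = E/c² = 0.3831 u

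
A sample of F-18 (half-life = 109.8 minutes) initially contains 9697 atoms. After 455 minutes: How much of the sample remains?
N = N₀(1/2)^(t/t½) = 548.5 atoms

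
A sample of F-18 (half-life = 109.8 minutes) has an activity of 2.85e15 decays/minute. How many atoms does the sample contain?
N = A/λ = 4.515e17 atoms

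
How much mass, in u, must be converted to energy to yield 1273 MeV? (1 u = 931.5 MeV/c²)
m = E/c² = 1.367 u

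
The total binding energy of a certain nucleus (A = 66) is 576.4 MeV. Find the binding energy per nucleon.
B.E./A = 576.4/66 = 8.733 MeV/nucleon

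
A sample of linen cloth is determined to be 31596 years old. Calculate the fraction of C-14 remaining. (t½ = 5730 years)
N/N₀ = (1/2)^(t/t½) = 0.02188 = 2.19%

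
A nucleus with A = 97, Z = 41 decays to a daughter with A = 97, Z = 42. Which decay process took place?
ΔA = 0, ΔZ = +1 ⇒ beta-minus decay (β⁻)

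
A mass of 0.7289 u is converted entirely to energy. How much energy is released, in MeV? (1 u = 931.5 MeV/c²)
E = mc² = 679 MeV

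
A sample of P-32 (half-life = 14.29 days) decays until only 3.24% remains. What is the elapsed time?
t = t½ × log₂(N₀/N) = 70.7 days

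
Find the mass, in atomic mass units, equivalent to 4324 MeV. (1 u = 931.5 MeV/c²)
m = E/c² = 4.642 u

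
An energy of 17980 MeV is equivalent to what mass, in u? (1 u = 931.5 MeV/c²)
m = E/c² = 19.3 u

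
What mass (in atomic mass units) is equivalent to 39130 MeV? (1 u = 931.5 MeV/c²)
m = E/c² = 42.01 u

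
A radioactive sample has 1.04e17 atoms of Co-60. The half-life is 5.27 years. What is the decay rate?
A = λN = 1.368e16 decays/year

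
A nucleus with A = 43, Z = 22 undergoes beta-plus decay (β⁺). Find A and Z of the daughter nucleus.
Daughter: A = 43, Z = 21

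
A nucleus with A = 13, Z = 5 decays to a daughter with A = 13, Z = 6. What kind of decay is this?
ΔA = 0, ΔZ = +1 ⇒ beta-minus decay (β⁻)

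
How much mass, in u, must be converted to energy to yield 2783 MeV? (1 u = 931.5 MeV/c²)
m = E/c² = 2.988 u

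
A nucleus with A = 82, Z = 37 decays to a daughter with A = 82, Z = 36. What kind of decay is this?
ΔA = 0, ΔZ = -1 ⇒ beta-plus decay (β⁺) or electron capture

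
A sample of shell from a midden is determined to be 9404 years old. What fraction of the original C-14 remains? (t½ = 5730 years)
N/N₀ = (1/2)^(t/t½) = 0.3206 = 32.1%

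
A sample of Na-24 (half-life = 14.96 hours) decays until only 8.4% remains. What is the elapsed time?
t = t½ × log₂(N₀/N) = 53.46 hours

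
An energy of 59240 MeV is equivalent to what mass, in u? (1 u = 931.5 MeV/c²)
m = E/c² = 63.6 u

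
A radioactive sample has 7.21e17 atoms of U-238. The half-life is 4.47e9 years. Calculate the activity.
A = λN = 1.118e8 decays/year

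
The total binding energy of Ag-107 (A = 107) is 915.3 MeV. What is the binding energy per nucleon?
B.E./A = 915.3/107 = 8.554 MeV/nucleon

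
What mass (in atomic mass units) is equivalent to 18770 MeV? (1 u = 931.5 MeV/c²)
m = E/c² = 20.15 u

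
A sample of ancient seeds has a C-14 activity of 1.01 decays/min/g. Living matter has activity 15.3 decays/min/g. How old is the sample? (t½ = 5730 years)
Age = t½ × log₂(A₀/A) = 22470 years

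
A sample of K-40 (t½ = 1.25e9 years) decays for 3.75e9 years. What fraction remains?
N/N₀ = (1/2)^(t/t½) = 0.125 = 12.5%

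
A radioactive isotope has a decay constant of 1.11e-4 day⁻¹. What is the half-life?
t½ = ln(2)/λ = 6245 days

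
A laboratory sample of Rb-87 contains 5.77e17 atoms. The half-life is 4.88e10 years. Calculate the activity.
A = λN = 8.196e6 decays/year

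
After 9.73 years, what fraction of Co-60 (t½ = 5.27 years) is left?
N/N₀ = (1/2)^(t/t½) = 0.2781 = 27.8%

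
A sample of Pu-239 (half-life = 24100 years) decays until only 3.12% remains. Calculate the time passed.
t = t½ × log₂(N₀/N) = 1.206e5 years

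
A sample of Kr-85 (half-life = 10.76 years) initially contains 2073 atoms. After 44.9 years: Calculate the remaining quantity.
N = N₀(1/2)^(t/t½) = 114.9 atoms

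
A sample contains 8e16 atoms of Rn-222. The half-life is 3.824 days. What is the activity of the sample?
A = λN = 1.45e16 decays/day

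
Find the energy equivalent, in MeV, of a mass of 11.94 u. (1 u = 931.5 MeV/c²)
E = mc² = 11120 MeV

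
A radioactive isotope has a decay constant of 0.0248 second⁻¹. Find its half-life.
t½ = ln(2)/λ = 27.95 seconds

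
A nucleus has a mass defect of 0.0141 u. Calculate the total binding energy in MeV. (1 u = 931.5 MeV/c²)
B.E. = Δm × 931.5 = 13.13 MeV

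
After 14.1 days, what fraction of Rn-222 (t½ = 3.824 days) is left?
N/N₀ = (1/2)^(t/t½) = 0.07763 = 7.76%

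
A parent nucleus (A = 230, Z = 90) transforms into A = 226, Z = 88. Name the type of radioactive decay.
ΔA = -4, ΔZ = -2 ⇒ alpha decay (α)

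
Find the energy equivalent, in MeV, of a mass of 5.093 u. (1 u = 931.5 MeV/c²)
E = mc² = 4744 MeV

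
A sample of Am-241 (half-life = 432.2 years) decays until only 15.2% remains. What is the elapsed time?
t = t½ × log₂(N₀/N) = 1175 years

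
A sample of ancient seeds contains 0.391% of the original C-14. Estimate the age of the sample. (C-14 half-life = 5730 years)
Age = t½ × log₂(1/ratio) = 45830 years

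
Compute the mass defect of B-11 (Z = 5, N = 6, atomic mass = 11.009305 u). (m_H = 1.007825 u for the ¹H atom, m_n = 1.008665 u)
Δm = Z·m_H + N·m_n − M = 0.08181 u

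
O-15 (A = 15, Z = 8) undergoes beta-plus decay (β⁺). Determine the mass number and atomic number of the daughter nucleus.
Daughter: A = 15, Z = 7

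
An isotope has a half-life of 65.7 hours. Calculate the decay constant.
λ = ln(2)/t½ = 0.01055 hour⁻¹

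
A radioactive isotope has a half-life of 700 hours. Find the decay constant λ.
λ = ln(2)/t½ = 9.902e-4 hour⁻¹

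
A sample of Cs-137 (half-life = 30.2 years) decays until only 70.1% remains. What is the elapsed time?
t = t½ × log₂(N₀/N) = 15.48 years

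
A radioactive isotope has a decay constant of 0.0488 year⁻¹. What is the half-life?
t½ = ln(2)/λ = 14.2 years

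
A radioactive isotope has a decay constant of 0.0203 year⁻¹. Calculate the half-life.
t½ = ln(2)/λ = 34.15 years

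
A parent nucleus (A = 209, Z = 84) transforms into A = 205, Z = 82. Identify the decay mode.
ΔA = -4, ΔZ = -2 ⇒ alpha decay (α)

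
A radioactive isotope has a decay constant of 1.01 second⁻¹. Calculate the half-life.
t½ = ln(2)/λ = 0.6863 seconds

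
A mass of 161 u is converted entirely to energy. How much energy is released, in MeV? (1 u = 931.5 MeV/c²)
E = mc² = 1.5e5 MeV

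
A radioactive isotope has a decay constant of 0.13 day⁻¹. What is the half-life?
t½ = ln(2)/λ = 5.332 days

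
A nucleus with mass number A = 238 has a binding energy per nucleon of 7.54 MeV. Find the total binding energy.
B.E. = 7.54 × 238 = 1795 MeV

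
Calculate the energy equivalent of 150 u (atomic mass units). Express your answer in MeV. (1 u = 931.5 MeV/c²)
E = mc² = 1.397e5 MeV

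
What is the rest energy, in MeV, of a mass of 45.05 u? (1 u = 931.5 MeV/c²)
E = mc² = 41960 MeV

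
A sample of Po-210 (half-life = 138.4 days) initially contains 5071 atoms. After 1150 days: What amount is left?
N = N₀(1/2)^(t/t½) = 15.99 atoms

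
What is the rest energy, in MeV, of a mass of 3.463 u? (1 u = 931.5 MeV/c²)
E = mc² = 3226 MeV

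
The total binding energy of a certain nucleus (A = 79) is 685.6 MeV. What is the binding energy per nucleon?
B.E./A = 685.6/79 = 8.678 MeV/nucleon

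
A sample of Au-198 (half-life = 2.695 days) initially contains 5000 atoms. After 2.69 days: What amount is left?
N = N₀(1/2)^(t/t½) = 2503 atoms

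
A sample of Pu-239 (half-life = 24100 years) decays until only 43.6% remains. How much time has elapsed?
t = t½ × log₂(N₀/N) = 28860 years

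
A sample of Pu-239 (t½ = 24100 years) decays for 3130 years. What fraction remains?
N/N₀ = (1/2)^(t/t½) = 0.9139 = 91.4%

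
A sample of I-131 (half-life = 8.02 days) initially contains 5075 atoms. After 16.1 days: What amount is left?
N = N₀(1/2)^(t/t½) = 1262 atoms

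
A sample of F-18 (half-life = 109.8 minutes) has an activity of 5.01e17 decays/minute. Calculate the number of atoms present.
N = A/λ = 7.936e19 atoms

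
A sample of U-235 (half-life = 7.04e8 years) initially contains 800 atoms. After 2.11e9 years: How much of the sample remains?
N = N₀(1/2)^(t/t½) = 100.2 atoms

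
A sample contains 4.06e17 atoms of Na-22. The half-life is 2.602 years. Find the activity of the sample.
A = λN = 1.082e17 decays/year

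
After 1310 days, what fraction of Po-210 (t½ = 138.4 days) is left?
N/N₀ = (1/2)^(t/t½) = 0.001415 = 0.141%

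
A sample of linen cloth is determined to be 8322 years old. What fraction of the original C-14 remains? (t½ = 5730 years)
N/N₀ = (1/2)^(t/t½) = 0.3654 = 36.5%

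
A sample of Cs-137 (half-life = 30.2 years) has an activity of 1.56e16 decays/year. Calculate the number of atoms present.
N = A/λ = 6.797e17 atoms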